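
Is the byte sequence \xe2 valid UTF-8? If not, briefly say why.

Leading byte 0xE2 = 11100010 → 3-byte form, but only 1 byte is present.

invalid (sequence truncated)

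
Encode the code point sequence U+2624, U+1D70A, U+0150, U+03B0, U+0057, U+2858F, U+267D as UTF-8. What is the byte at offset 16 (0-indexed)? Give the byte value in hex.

U+2624 → 3-byte form E2 98 A4 at offsets 0–2.
U+1D70A → 4-byte form F0 9D 9C 8A at offsets 3–6.
U+0150 → 2-byte form C5 90 at offsets 7–8.
U+03B0 → 2-byte form CE B0 at offsets 9–10.
U+0057 → 1-byte form 57 at offsets 11–11.
U+2858F → 4-byte form F0 A8 96 8F at offsets 12–15.
U+267D → 3-byte form E2 99 BD at offsets 16–18.
Offset 16 falls in char 7's range; it's byte 1 of E2 99 BD = 0xE2.

0xE2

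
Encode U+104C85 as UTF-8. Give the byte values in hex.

U+104C85 = 0x104C85 = 1068165 decimal. In range U+10000–U+10FFFF → 4-byte form: 11110xxx 10xxxxxx 10xxxxxx 10xxxxxx.
Binary (21 bits): 100000100110010000101.
Split 3+6+6+6: 100 | 000100 | 110010 | 000101.
Byte 1: 11110100 = 0xF4.
Byte 2: 10000100 = 0x84.
Byte 3: 10110010 = 0xB2.
Byte 4: 10000101 = 0x85.

F4 84 B2 85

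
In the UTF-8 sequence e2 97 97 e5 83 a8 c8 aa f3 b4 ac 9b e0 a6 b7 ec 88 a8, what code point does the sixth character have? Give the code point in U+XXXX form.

U+C228

Offset 0: leading byte 0xE2 = 11100010 → 3-byte char #1 = E2 97 97.
Offset 3: leading byte 0xE5 = 11100101 → 3-byte char #2 = E5 83 A8.
Offset 6: leading byte 0xC8 = 11001000 → 2-byte char #3 = C8 AA.
Offset 8: leading byte 0xF3 = 11110011 → 4-byte char #4 = F3 B4 AC 9B.
Offset 12: leading byte 0xE0 = 11100000 → 3-byte char #5 = E0 A6 B7.
Offset 15: leading byte 0xEC = 11101100 → 3-byte char #6 = EC 88 A8.
Leading byte 0xEC = 11101100 matches 1110xxxx → 3-byte sequence.
Byte 1: 0xEC = 11101100, payload 1100 (4 bits).
Byte 2: 0x88 = 10001000 (10xxxxxx ✓), payload 001000.
Byte 3: 0xA8 = 10101000 (10xxxxxx ✓), payload 101000.
Concatenate: 1100001000101000 = 0xC228 (16 bits → U+C228).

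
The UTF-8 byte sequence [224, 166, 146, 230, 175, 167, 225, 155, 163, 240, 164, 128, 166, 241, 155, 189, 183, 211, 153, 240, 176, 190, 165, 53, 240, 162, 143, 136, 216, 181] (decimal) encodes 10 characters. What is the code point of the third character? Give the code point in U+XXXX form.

Offset 0: leading byte 0xE0 = 11100000 → 3-byte char #1 = E0 A6 92.
Offset 3: leading byte 0xE6 = 11100110 → 3-byte char #2 = E6 AF A7.
Offset 6: leading byte 0xE1 = 11100001 → 3-byte char #3 = E1 9B A3.
Leading byte 0xE1 = 11100001 matches 1110xxxx → 3-byte sequence.
Byte 1: 0xE1 = 11100001, payload 0001 (4 bits).
Byte 2: 0x9B = 10011011 (10xxxxxx ✓), payload 011011.
Byte 3: 0xA3 = 10100011 (10xxxxxx ✓), payload 100011.
Concatenate: 0001011011100011 = 0x16E3 (16 bits → U+16E3).

U+16E3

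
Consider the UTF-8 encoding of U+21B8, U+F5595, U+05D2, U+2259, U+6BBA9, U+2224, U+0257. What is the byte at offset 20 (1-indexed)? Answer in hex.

0xC9

1-indexed offset 20 is 0-indexed offset 19.
U+21B8 → 3-byte form E2 86 B8 at offsets 0–2.
U+F5595 → 4-byte form F3 B5 96 95 at offsets 3–6.
U+05D2 → 2-byte form D7 92 at offsets 7–8.
U+2259 → 3-byte form E2 89 99 at offsets 9–11.
U+6BBA9 → 4-byte form F1 AB AE A9 at offsets 12–15.
U+2224 → 3-byte form E2 88 A4 at offsets 16–18.
U+0257 → 2-byte form C9 97 at offsets 19–20.
Offset 19 falls in char 7's range; it's byte 1 of C9 97 = 0xC9.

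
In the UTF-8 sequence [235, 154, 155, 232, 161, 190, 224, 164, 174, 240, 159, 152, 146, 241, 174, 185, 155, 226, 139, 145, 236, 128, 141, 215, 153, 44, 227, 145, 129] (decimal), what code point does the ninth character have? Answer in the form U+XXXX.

U+002C

Offset 0: leading byte 0xEB = 11101011 → 3-byte char #1 = EB 9A 9B.
Offset 3: leading byte 0xE8 = 11101000 → 3-byte char #2 = E8 A1 BE.
Offset 6: leading byte 0xE0 = 11100000 → 3-byte char #3 = E0 A4 AE.
Offset 9: leading byte 0xF0 = 11110000 → 4-byte char #4 = F0 9F 98 92.
Offset 13: leading byte 0xF1 = 11110001 → 4-byte char #5 = F1 AE B9 9B.
Offset 17: leading byte 0xE2 = 11100010 → 3-byte char #6 = E2 8B 91.
Offset 20: leading byte 0xEC = 11101100 → 3-byte char #7 = EC 80 8D.
Offset 23: leading byte 0xD7 = 11010111 → 2-byte char #8 = D7 99.
Offset 25: leading byte 0x2C = 00101100 → 1-byte char #9 = 2C.
Leading byte 0x2C = 00101100 matches 0xxxxxxx → 1-byte sequence.
Byte 1: 0x2C = 00101100, payload 0101100 (7 bits).
Concatenate: 0101100 = 0x2C (7 bits → U+002C).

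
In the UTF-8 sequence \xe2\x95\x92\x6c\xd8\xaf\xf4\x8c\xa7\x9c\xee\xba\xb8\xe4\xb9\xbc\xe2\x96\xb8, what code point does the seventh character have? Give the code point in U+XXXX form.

U+25B8

Offset 0: leading byte 0xE2 = 11100010 → 3-byte char #1 = E2 95 92.
Offset 3: leading byte 0x6C = 01101100 → 1-byte char #2 = 6C.
Offset 4: leading byte 0xD8 = 11011000 → 2-byte char #3 = D8 AF.
Offset 6: leading byte 0xF4 = 11110100 → 4-byte char #4 = F4 8C A7 9C.
Offset 10: leading byte 0xEE = 11101110 → 3-byte char #5 = EE BA B8.
Offset 13: leading byte 0xE4 = 11100100 → 3-byte char #6 = E4 B9 BC.
Offset 16: leading byte 0xE2 = 11100010 → 3-byte char #7 = E2 96 B8.
Leading byte 0xE2 = 11100010 matches 1110xxxx → 3-byte sequence.
Byte 1: 0xE2 = 11100010, payload 0010 (4 bits).
Byte 2: 0x96 = 10010110 (10xxxxxx ✓), payload 010110.
Byte 3: 0xB8 = 10111000 (10xxxxxx ✓), payload 111000.
Concatenate: 0010010110111000 = 0x25B8 (16 bits → U+25B8).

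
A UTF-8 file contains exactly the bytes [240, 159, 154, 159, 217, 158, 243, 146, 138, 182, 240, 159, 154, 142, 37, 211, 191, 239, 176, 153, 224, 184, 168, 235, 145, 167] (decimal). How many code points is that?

Byte at offset 0: 0xF0 = 11110000 → 4-byte char (#1). Advance 4.
Byte at offset 4: 0xD9 = 11011001 → 2-byte char (#2). Advance 2.
Byte at offset 6: 0xF3 = 11110011 → 4-byte char (#3). Advance 4.
Byte at offset 10: 0xF0 = 11110000 → 4-byte char (#4). Advance 4.
Byte at offset 14: 0x25 = 00100101 → 1-byte char (#5). Advance 1.
Byte at offset 15: 0xD3 = 11010011 → 2-byte char (#6). Advance 2.
Byte at offset 17: 0xEF = 11101111 → 3-byte char (#7). Advance 3.
Byte at offset 20: 0xE0 = 11100000 → 3-byte char (#8). Advance 3.
Byte at offset 23: 0xEB = 11101011 → 3-byte char (#9). Advance 3.
Reached end at offset 26 after 9 code points.

9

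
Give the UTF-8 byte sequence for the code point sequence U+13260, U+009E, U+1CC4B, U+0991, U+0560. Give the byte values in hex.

U+13260: 4-byte form → F0 93 89 A0.
U+009E: 2-byte form → C2 9E.
U+1CC4B: 4-byte form → F0 9C B1 8B.
U+0991: 3-byte form → E0 A6 91.
U+0560: 2-byte form → D5 A0.
Concatenated (15 bytes): F0 93 89 A0 C2 9E F0 9C B1 8B E0 A6 91 D5 A0.

F0 93 89 A0 C2 9E F0 9C B1 8B E0 A6 91 D5 A0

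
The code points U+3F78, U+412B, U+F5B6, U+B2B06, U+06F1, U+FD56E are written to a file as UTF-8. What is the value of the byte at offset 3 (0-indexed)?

0xE4

U+3F78 → 3-byte form E3 BD B8 at offsets 0–2.
U+412B → 3-byte form E4 84 AB at offsets 3–5.
Offset 3 falls in char 2's range; it's byte 1 of E4 84 AB = 0xE4.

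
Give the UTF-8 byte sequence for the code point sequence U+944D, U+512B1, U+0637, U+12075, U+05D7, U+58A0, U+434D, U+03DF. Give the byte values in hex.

E9 91 8D F1 91 8A B1 D8 B7 F0 92 81 B5 D7 97 E5 A2 A0 E4 8D 8D CF 9F

U+944D: 3-byte form → E9 91 8D.
U+512B1: 4-byte form → F1 91 8A B1.
U+0637: 2-byte form → D8 B7.
U+12075: 4-byte form → F0 92 81 B5.
U+05D7: 2-byte form → D7 97.
U+58A0: 3-byte form → E5 A2 A0.
U+434D: 3-byte form → E4 8D 8D.
U+03DF: 2-byte form → CF 9F.
Concatenated (23 bytes): E9 91 8D F1 91 8A B1 D8 B7 F0 92 81 B5 D7 97 E5 A2 A0 E4 8D 8D CF 9F.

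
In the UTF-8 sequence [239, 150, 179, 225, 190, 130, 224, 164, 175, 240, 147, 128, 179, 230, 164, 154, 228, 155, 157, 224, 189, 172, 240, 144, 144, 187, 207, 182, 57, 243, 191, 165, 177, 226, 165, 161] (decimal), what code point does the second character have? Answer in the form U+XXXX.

Offset 0: leading byte 0xEF = 11101111 → 3-byte char #1 = EF 96 B3.
Offset 3: leading byte 0xE1 = 11100001 → 3-byte char #2 = E1 BE 82.
Leading byte 0xE1 = 11100001 matches 1110xxxx → 3-byte sequence.
Byte 1: 0xE1 = 11100001, payload 0001 (4 bits).
Byte 2: 0xBE = 10111110 (10xxxxxx ✓), payload 111110.
Byte 3: 0x82 = 10000010 (10xxxxxx ✓), payload 000010.
Concatenate: 0001111110000010 = 0x1F82 (16 bits → U+1F82).

U+1F82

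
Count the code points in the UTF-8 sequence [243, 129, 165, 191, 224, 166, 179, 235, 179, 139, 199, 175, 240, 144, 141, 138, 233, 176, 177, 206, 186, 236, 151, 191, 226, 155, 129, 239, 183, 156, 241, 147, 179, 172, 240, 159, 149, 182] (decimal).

Byte at offset 0: 0xF3 = 11110011 → 4-byte char (#1). Advance 4.
Byte at offset 4: 0xE0 = 11100000 → 3-byte char (#2). Advance 3.
Byte at offset 7: 0xEB = 11101011 → 3-byte char (#3). Advance 3.
Byte at offset 10: 0xC7 = 11000111 → 2-byte char (#4). Advance 2.
Byte at offset 12: 0xF0 = 11110000 → 4-byte char (#5). Advance 4.
Byte at offset 16: 0xE9 = 11101001 → 3-byte char (#6). Advance 3.
Byte at offset 19: 0xCE = 11001110 → 2-byte char (#7). Advance 2.
Byte at offset 21: 0xEC = 11101100 → 3-byte char (#8). Advance 3.
Byte at offset 24: 0xE2 = 11100010 → 3-byte char (#9). Advance 3.
Byte at offset 27: 0xEF = 11101111 → 3-byte char (#10). Advance 3.
Byte at offset 30: 0xF1 = 11110001 → 4-byte char (#11). Advance 4.
Byte at offset 34: 0xF0 = 11110000 → 4-byte char (#12). Advance 4.
Reached end at offset 38 after 12 code points.

12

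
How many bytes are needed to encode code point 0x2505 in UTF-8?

U+2505 = 0x2505. UTF-8 uses 1 byte below 0x80, 2 below 0x800, 3 below 0x10000, 4 up to 0x10FFFF. 0x2505 is in U+0800–U+FFFF → 3 bytes.

3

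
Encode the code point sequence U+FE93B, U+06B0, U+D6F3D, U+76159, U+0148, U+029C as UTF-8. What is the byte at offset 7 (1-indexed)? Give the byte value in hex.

1-indexed offset 7 is 0-indexed offset 6.
U+FE93B → 4-byte form F3 BE A4 BB at offsets 0–3.
U+06B0 → 2-byte form DA B0 at offsets 4–5.
U+D6F3D → 4-byte form F3 96 BC BD at offsets 6–9.
Offset 6 falls in char 3's range; it's byte 1 of F3 96 BC BD = 0xF3.

0xF3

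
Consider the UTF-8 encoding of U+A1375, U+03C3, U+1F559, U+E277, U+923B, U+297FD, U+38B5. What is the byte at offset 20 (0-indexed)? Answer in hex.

0xE3

U+A1375 → 4-byte form F2 A1 8D B5 at offsets 0–3.
U+03C3 → 2-byte form CF 83 at offsets 4–5.
U+1F559 → 4-byte form F0 9F 95 99 at offsets 6–9.
U+E277 → 3-byte form EE 89 B7 at offsets 10–12.
U+923B → 3-byte form E9 88 BB at offsets 13–15.
U+297FD → 4-byte form F0 A9 9F BD at offsets 16–19.
U+38B5 → 3-byte form E3 A2 B5 at offsets 20–22.
Offset 20 falls in char 7's range; it's byte 1 of E3 A2 B5 = 0xE3.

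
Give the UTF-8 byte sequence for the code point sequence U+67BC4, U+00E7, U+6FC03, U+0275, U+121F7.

U+67BC4: 4-byte form → F1 A7 AF 84.
U+00E7: 2-byte form → C3 A7.
U+6FC03: 4-byte form → F1 AF B0 83.
U+0275: 2-byte form → C9 B5.
U+121F7: 4-byte form → F0 92 87 B7.
Concatenated (16 bytes): F1 A7 AF 84 C3 A7 F1 AF B0 83 C9 B5 F0 92 87 B7.

F1 A7 AF 84 C3 A7 F1 AF B0 83 C9 B5 F0 92 87 B7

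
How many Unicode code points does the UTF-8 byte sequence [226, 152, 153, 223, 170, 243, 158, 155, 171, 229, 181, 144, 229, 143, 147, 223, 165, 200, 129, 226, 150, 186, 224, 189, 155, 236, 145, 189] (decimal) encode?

10

Byte at offset 0: 0xE2 = 11100010 → 3-byte char (#1). Advance 3.
Byte at offset 3: 0xDF = 11011111 → 2-byte char (#2). Advance 2.
Byte at offset 5: 0xF3 = 11110011 → 4-byte char (#3). Advance 4.
Byte at offset 9: 0xE5 = 11100101 → 3-byte char (#4). Advance 3.
Byte at offset 12: 0xE5 = 11100101 → 3-byte char (#5). Advance 3.
Byte at offset 15: 0xDF = 11011111 → 2-byte char (#6). Advance 2.
Byte at offset 17: 0xC8 = 11001000 → 2-byte char (#7). Advance 2.
Byte at offset 19: 0xE2 = 11100010 → 3-byte char (#8). Advance 3.
Byte at offset 22: 0xE0 = 11100000 → 3-byte char (#9). Advance 3.
Byte at offset 25: 0xEC = 11101100 → 3-byte char (#10). Advance 3.
Reached end at offset 28 after 10 code points.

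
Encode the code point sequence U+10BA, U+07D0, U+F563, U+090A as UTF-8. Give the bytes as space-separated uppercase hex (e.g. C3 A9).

E1 82 BA DF 90 EF 95 A3 E0 A4 8A

U+10BA: 3-byte form → E1 82 BA.
U+07D0: 2-byte form → DF 90.
U+F563: 3-byte form → EF 95 A3.
U+090A: 3-byte form → E0 A4 8A.
Concatenated (11 bytes): E1 82 BA DF 90 EF 95 A3 E0 A4 8A.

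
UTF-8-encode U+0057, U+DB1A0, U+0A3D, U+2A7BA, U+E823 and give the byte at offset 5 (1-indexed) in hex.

0xA0

1-indexed offset 5 is 0-indexed offset 4.
U+0057 → 1-byte form 57 at offsets 0–0.
U+DB1A0 → 4-byte form F3 9B 86 A0 at offsets 1–4.
Offset 4 falls in char 2's range; it's byte 4 of F3 9B 86 A0 = 0xA0.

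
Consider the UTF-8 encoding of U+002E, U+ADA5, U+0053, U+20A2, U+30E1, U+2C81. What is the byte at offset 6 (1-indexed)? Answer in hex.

1-indexed offset 6 is 0-indexed offset 5.
U+002E → 1-byte form 2E at offsets 0–0.
U+ADA5 → 3-byte form EA B6 A5 at offsets 1–3.
U+0053 → 1-byte form 53 at offsets 4–4.
U+20A2 → 3-byte form E2 82 A2 at offsets 5–7.
Offset 5 falls in char 4's range; it's byte 1 of E2 82 A2 = 0xE2.

0xE2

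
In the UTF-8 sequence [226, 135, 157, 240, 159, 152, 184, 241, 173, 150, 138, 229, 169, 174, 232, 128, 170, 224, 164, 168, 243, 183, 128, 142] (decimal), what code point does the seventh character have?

Offset 0: leading byte 0xE2 = 11100010 → 3-byte char #1 = E2 87 9D.
Offset 3: leading byte 0xF0 = 11110000 → 4-byte char #2 = F0 9F 98 B8.
Offset 7: leading byte 0xF1 = 11110001 → 4-byte char #3 = F1 AD 96 8A.
Offset 11: leading byte 0xE5 = 11100101 → 3-byte char #4 = E5 A9 AE.
Offset 14: leading byte 0xE8 = 11101000 → 3-byte char #5 = E8 80 AA.
Offset 17: leading byte 0xE0 = 11100000 → 3-byte char #6 = E0 A4 A8.
Offset 20: leading byte 0xF3 = 11110011 → 4-byte char #7 = F3 B7 80 8E.
Leading byte 0xF3 = 11110011 matches 11110xxx → 4-byte sequence.
Byte 1: 0xF3 = 11110011, payload 011 (3 bits).
Byte 2: 0xB7 = 10110111 (10xxxxxx ✓), payload 110111.
Byte 3: 0x80 = 10000000 (10xxxxxx ✓), payload 000000.
Byte 4: 0x8E = 10001110 (10xxxxxx ✓), payload 001110.
Concatenate: 011110111000000001110 = 0xF700E (21 bits → U+F700E).

U+F700E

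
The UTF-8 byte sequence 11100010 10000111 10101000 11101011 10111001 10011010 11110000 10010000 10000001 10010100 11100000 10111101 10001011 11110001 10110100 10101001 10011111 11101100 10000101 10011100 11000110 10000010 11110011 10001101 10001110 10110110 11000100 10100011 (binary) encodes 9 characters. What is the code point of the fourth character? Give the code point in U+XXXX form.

U+0F4B

Offset 0: leading byte 0xE2 = 11100010 → 3-byte char #1 = E2 87 A8.
Offset 3: leading byte 0xEB = 11101011 → 3-byte char #2 = EB B9 9A.
Offset 6: leading byte 0xF0 = 11110000 → 4-byte char #3 = F0 90 81 94.
Offset 10: leading byte 0xE0 = 11100000 → 3-byte char #4 = E0 BD 8B.
Leading byte 0xE0 = 11100000 matches 1110xxxx → 3-byte sequence.
Byte 1: 0xE0 = 11100000, payload 0000 (4 bits).
Byte 2: 0xBD = 10111101 (10xxxxxx ✓), payload 111101.
Byte 3: 0x8B = 10001011 (10xxxxxx ✓), payload 001011.
Concatenate: 0000111101001011 = 0xF4B (16 bits → U+0F4B).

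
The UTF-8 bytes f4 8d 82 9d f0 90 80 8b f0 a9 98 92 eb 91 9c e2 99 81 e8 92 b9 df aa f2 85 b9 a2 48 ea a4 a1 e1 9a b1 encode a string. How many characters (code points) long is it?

Byte at offset 0: 0xF4 = 11110100 → 4-byte char (#1). Advance 4.
Byte at offset 4: 0xF0 = 11110000 → 4-byte char (#2). Advance 4.
Byte at offset 8: 0xF0 = 11110000 → 4-byte char (#3). Advance 4.
Byte at offset 12: 0xEB = 11101011 → 3-byte char (#4). Advance 3.
Byte at offset 15: 0xE2 = 11100010 → 3-byte char (#5). Advance 3.
Byte at offset 18: 0xE8 = 11101000 → 3-byte char (#6). Advance 3.
Byte at offset 21: 0xDF = 11011111 → 2-byte char (#7). Advance 2.
Byte at offset 23: 0xF2 = 11110010 → 4-byte char (#8). Advance 4.
Byte at offset 27: 0x48 = 01001000 → 1-byte char (#9). Advance 1.
Byte at offset 28: 0xEA = 11101010 → 3-byte char (#10). Advance 3.
Byte at offset 31: 0xE1 = 11100001 → 3-byte char (#11). Advance 3.
Reached end at offset 34 after 11 code points.

11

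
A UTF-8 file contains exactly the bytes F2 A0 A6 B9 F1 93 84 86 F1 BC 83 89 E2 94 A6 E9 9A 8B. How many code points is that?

Byte at offset 0: 0xF2 = 11110010 → 4-byte char (#1). Advance 4.
Byte at offset 4: 0xF1 = 11110001 → 4-byte char (#2). Advance 4.
Byte at offset 8: 0xF1 = 11110001 → 4-byte char (#3). Advance 4.
Byte at offset 12: 0xE2 = 11100010 → 3-byte char (#4). Advance 3.
Byte at offset 15: 0xE9 = 11101001 → 3-byte char (#5). Advance 3.
Reached end at offset 18 after 5 code points.

5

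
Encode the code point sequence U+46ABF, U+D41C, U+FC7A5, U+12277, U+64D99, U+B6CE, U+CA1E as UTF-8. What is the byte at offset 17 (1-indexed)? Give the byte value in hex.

1-indexed offset 17 is 0-indexed offset 16.
U+46ABF → 4-byte form F1 86 AA BF at offsets 0–3.
U+D41C → 3-byte form ED 90 9C at offsets 4–6.
U+FC7A5 → 4-byte form F3 BC 9E A5 at offsets 7–10.
U+12277 → 4-byte form F0 92 89 B7 at offsets 11–14.
U+64D99 → 4-byte form F1 A4 B6 99 at offsets 15–18.
Offset 16 falls in char 5's range; it's byte 2 of F1 A4 B6 99 = 0xA4.

0xA4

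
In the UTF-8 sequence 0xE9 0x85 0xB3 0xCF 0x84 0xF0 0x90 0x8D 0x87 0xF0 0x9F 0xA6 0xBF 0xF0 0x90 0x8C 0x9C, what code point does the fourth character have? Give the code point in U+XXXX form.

Offset 0: leading byte 0xE9 = 11101001 → 3-byte char #1 = E9 85 B3.
Offset 3: leading byte 0xCF = 11001111 → 2-byte char #2 = CF 84.
Offset 5: leading byte 0xF0 = 11110000 → 4-byte char #3 = F0 90 8D 87.
Offset 9: leading byte 0xF0 = 11110000 → 4-byte char #4 = F0 9F A6 BF.
Leading byte 0xF0 = 11110000 matches 11110xxx → 4-byte sequence.
Byte 1: 0xF0 = 11110000, payload 000 (3 bits).
Byte 2: 0x9F = 10011111 (10xxxxxx ✓), payload 011111.
Byte 3: 0xA6 = 10100110 (10xxxxxx ✓), payload 100110.
Byte 4: 0xBF = 10111111 (10xxxxxx ✓), payload 111111.
Concatenate: 000011111100110111111 = 0x1F9BF (21 bits → U+1F9BF).

U+1F9BF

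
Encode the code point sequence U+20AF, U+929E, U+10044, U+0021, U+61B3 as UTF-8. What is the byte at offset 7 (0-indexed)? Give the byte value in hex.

0x90

U+20AF → 3-byte form E2 82 AF at offsets 0–2.
U+929E → 3-byte form E9 8A 9E at offsets 3–5.
U+10044 → 4-byte form F0 90 81 84 at offsets 6–9.
Offset 7 falls in char 3's range; it's byte 2 of F0 90 81 84 = 0x90.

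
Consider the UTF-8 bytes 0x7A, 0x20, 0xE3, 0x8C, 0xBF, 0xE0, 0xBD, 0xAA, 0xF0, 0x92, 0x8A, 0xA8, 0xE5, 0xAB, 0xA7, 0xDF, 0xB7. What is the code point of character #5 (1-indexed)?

U+122A8

Offset 0: leading byte 0x7A = 01111010 → 1-byte char #1 = 7A.
Offset 1: leading byte 0x20 = 00100000 → 1-byte char #2 = 20.
Offset 2: leading byte 0xE3 = 11100011 → 3-byte char #3 = E3 8C BF.
Offset 5: leading byte 0xE0 = 11100000 → 3-byte char #4 = E0 BD AA.
Offset 8: leading byte 0xF0 = 11110000 → 4-byte char #5 = F0 92 8A A8.
Leading byte 0xF0 = 11110000 matches 11110xxx → 4-byte sequence.
Byte 1: 0xF0 = 11110000, payload 000 (3 bits).
Byte 2: 0x92 = 10010010 (10xxxxxx ✓), payload 010010.
Byte 3: 0x8A = 10001010 (10xxxxxx ✓), payload 001010.
Byte 4: 0xA8 = 10101000 (10xxxxxx ✓), payload 101000.
Concatenate: 000010010001010101000 = 0x122A8 (21 bits → U+122A8).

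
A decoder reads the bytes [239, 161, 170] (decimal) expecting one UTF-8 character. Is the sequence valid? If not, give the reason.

valid

Leading byte 0xEF = 11101111 → 3-byte form.
Continuation bytes 0xA1=10100001, 0xAA=10101010 all match 10xxxxxx.
Decoded value 0xF86A is ≥ 0x800 (shortest form) and not a surrogate.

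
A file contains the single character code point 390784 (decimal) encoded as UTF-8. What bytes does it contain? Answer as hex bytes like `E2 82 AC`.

U+5F680 = 0x5F680 = 390784 decimal. In range U+10000–U+10FFFF → 4-byte form: 11110xxx 10xxxxxx 10xxxxxx 10xxxxxx.
Binary (21 bits): 001011111011010000000.
Split 3+6+6+6: 001 | 011111 | 011010 | 000000.
Byte 1: 11110001 = 0xF1.
Byte 2: 10011111 = 0x9F.
Byte 3: 10011010 = 0x9A.
Byte 4: 10000000 = 0x80.

F1 9F 9A 80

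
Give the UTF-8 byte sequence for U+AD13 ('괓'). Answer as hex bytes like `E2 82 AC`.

EA B4 93

U+AD13 = 0xAD13 = 44307 decimal. In range U+0800–U+FFFF → 3-byte form: 1110xxxx 10xxxxxx 10xxxxxx.
Binary (16 bits): 1010110100010011.
Split 4+6+6: 1010 | 110100 | 010011.
Byte 1: 11101010 = 0xEA.
Byte 2: 10110100 = 0xB4.
Byte 3: 10010011 = 0x93.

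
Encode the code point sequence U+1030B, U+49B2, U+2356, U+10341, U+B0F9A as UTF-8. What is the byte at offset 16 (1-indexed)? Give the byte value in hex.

0xB0

1-indexed offset 16 is 0-indexed offset 15.
U+1030B → 4-byte form F0 90 8C 8B at offsets 0–3.
U+49B2 → 3-byte form E4 A6 B2 at offsets 4–6.
U+2356 → 3-byte form E2 8D 96 at offsets 7–9.
U+10341 → 4-byte form F0 90 8D 81 at offsets 10–13.
U+B0F9A → 4-byte form F2 B0 BE 9A at offsets 14–17.
Offset 15 falls in char 5's range; it's byte 2 of F2 B0 BE 9A = 0xB0.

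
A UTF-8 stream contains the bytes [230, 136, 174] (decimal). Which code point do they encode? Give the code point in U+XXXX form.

U+622E

Leading byte 0xE6 = 11100110 matches 1110xxxx → 3-byte sequence.
Byte 1: 0xE6 = 11100110, payload 0110 (4 bits).
Byte 2: 0x88 = 10001000 (10xxxxxx ✓), payload 001000.
Byte 3: 0xAE = 10101110 (10xxxxxx ✓), payload 101110.
Concatenate: 0110001000101110 = 0x622E (16 bits → U+622E).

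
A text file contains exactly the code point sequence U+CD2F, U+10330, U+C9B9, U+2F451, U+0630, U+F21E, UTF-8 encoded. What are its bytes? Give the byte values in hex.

EC B4 AF F0 90 8C B0 EC A6 B9 F0 AF 91 91 D8 B0 EF 88 9E

U+CD2F: 3-byte form → EC B4 AF.
U+10330: 4-byte form → F0 90 8C B0.
U+C9B9: 3-byte form → EC A6 B9.
U+2F451: 4-byte form → F0 AF 91 91.
U+0630: 2-byte form → D8 B0.
U+F21E: 3-byte form → EF 88 9E.
Concatenated (19 bytes): EC B4 AF F0 90 8C B0 EC A6 B9 F0 AF 91 91 D8 B0 EF 88 9E.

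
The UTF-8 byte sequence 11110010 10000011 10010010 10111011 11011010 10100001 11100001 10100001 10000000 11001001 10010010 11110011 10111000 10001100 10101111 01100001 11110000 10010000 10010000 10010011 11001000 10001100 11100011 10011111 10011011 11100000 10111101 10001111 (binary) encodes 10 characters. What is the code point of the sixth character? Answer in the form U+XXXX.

Offset 0: leading byte 0xF2 = 11110010 → 4-byte char #1 = F2 83 92 BB.
Offset 4: leading byte 0xDA = 11011010 → 2-byte char #2 = DA A1.
Offset 6: leading byte 0xE1 = 11100001 → 3-byte char #3 = E1 A1 80.
Offset 9: leading byte 0xC9 = 11001001 → 2-byte char #4 = C9 92.
Offset 11: leading byte 0xF3 = 11110011 → 4-byte char #5 = F3 B8 8C AF.
Offset 15: leading byte 0x61 = 01100001 → 1-byte char #6 = 61.
Leading byte 0x61 = 01100001 matches 0xxxxxxx → 1-byte sequence.
Byte 1: 0x61 = 01100001, payload 1100001 (7 bits).
Concatenate: 1100001 = 0x61 (7 bits → U+0061).

U+0061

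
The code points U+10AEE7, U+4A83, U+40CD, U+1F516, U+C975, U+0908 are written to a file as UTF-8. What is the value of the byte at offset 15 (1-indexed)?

1-indexed offset 15 is 0-indexed offset 14.
U+10AEE7 → 4-byte form F4 8A BB A7 at offsets 0–3.
U+4A83 → 3-byte form E4 AA 83 at offsets 4–6.
U+40CD → 3-byte form E4 83 8D at offsets 7–9.
U+1F516 → 4-byte form F0 9F 94 96 at offsets 10–13.
U+C975 → 3-byte form EC A5 B5 at offsets 14–16.
Offset 14 falls in char 5's range; it's byte 1 of EC A5 B5 = 0xEC.

0xEC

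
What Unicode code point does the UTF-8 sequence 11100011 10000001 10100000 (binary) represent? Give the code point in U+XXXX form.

U+3060

Leading byte 0xE3 = 11100011 matches 1110xxxx → 3-byte sequence.
Byte 1: 0xE3 = 11100011, payload 0011 (4 bits).
Byte 2: 0x81 = 10000001 (10xxxxxx ✓), payload 000001.
Byte 3: 0xA0 = 10100000 (10xxxxxx ✓), payload 100000.
Concatenate: 0011000001100000 = 0x3060 (16 bits → U+3060).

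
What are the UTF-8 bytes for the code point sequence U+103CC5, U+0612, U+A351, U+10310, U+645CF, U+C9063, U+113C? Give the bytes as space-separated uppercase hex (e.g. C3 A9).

F4 83 B3 85 D8 92 EA 8D 91 F0 90 8C 90 F1 A4 97 8F F3 89 81 A3 E1 84 BC

U+103CC5: 4-byte form → F4 83 B3 85.
U+0612: 2-byte form → D8 92.
U+A351: 3-byte form → EA 8D 91.
U+10310: 4-byte form → F0 90 8C 90.
U+645CF: 4-byte form → F1 A4 97 8F.
U+C9063: 4-byte form → F3 89 81 A3.
U+113C: 3-byte form → E1 84 BC.
Concatenated (24 bytes): F4 83 B3 85 D8 92 EA 8D 91 F0 90 8C 90 F1 A4 97 8F F3 89 81 A3 E1 84 BC.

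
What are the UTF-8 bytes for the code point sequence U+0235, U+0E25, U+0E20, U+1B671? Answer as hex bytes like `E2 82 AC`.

U+0235: 2-byte form → C8 B5.
U+0E25: 3-byte form → E0 B8 A5.
U+0E20: 3-byte form → E0 B8 A0.
U+1B671: 4-byte form → F0 9B 99 B1.
Concatenated (12 bytes): C8 B5 E0 B8 A5 E0 B8 A0 F0 9B 99 B1.

C8 B5 E0 B8 A5 E0 B8 A0 F0 9B 99 B1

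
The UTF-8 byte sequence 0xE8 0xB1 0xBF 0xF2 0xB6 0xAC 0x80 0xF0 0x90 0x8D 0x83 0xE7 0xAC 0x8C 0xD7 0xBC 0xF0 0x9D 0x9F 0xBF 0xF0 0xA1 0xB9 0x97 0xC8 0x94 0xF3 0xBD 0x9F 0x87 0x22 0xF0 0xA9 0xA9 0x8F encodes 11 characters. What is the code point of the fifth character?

Offset 0: leading byte 0xE8 = 11101000 → 3-byte char #1 = E8 B1 BF.
Offset 3: leading byte 0xF2 = 11110010 → 4-byte char #2 = F2 B6 AC 80.
Offset 7: leading byte 0xF0 = 11110000 → 4-byte char #3 = F0 90 8D 83.
Offset 11: leading byte 0xE7 = 11100111 → 3-byte char #4 = E7 AC 8C.
Offset 14: leading byte 0xD7 = 11010111 → 2-byte char #5 = D7 BC.
Leading byte 0xD7 = 11010111 matches 110xxxxx → 2-byte sequence.
Byte 1: 0xD7 = 11010111, payload 10111 (5 bits).
Byte 2: 0xBC = 10111100 (10xxxxxx ✓), payload 111100.
Concatenate: 10111111100 = 0x5FC (11 bits → U+05FC).

U+05FC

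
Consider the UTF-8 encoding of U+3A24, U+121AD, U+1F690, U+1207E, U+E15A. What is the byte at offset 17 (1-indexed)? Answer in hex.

0x85

1-indexed offset 17 is 0-indexed offset 16.
U+3A24 → 3-byte form E3 A8 A4 at offsets 0–2.
U+121AD → 4-byte form F0 92 86 AD at offsets 3–6.
U+1F690 → 4-byte form F0 9F 9A 90 at offsets 7–10.
U+1207E → 4-byte form F0 92 81 BE at offsets 11–14.
U+E15A → 3-byte form EE 85 9A at offsets 15–17.
Offset 16 falls in char 5's range; it's byte 2 of EE 85 9A = 0x85.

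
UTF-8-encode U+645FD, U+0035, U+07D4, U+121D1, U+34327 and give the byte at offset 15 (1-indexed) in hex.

1-indexed offset 15 is 0-indexed offset 14.
U+645FD → 4-byte form F1 A4 97 BD at offsets 0–3.
U+0035 → 1-byte form 35 at offsets 4–4.
U+07D4 → 2-byte form DF 94 at offsets 5–6.
U+121D1 → 4-byte form F0 92 87 91 at offsets 7–10.
U+34327 → 4-byte form F0 B4 8C A7 at offsets 11–14.
Offset 14 falls in char 5's range; it's byte 4 of F0 B4 8C A7 = 0xA7.

0xA7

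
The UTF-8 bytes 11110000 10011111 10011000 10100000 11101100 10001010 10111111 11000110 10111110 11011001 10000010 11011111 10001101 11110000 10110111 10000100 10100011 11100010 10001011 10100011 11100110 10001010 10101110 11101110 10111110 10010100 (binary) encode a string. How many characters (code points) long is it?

9

Byte at offset 0: 0xF0 = 11110000 → 4-byte char (#1). Advance 4.
Byte at offset 4: 0xEC = 11101100 → 3-byte char (#2). Advance 3.
Byte at offset 7: 0xC6 = 11000110 → 2-byte char (#3). Advance 2.
Byte at offset 9: 0xD9 = 11011001 → 2-byte char (#4). Advance 2.
Byte at offset 11: 0xDF = 11011111 → 2-byte char (#5). Advance 2.
Byte at offset 13: 0xF0 = 11110000 → 4-byte char (#6). Advance 4.
Byte at offset 17: 0xE2 = 11100010 → 3-byte char (#7). Advance 3.
Byte at offset 20: 0xE6 = 11100110 → 3-byte char (#8). Advance 3.
Byte at offset 23: 0xEE = 11101110 → 3-byte char (#9). Advance 3.
Reached end at offset 26 after 9 code points.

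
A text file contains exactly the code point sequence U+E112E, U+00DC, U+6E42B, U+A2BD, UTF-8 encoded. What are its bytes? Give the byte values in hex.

F3 A1 84 AE C3 9C F1 AE 90 AB EA 8A BD

U+E112E: 4-byte form → F3 A1 84 AE.
U+00DC: 2-byte form → C3 9C.
U+6E42B: 4-byte form → F1 AE 90 AB.
U+A2BD: 3-byte form → EA 8A BD.
Concatenated (13 bytes): F3 A1 84 AE C3 9C F1 AE 90 AB EA 8A BD.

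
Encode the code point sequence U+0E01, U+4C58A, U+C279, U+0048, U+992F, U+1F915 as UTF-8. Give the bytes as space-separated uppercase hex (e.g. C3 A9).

U+0E01: 3-byte form → E0 B8 81.
U+4C58A: 4-byte form → F1 8C 96 8A.
U+C279: 3-byte form → EC 89 B9.
U+0048: 1-byte form → 48.
U+992F: 3-byte form → E9 A4 AF.
U+1F915: 4-byte form → F0 9F A4 95.
Concatenated (18 bytes): E0 B8 81 F1 8C 96 8A EC 89 B9 48 E9 A4 AF F0 9F A4 95.

E0 B8 81 F1 8C 96 8A EC 89 B9 48 E9 A4 AF F0 9F A4 95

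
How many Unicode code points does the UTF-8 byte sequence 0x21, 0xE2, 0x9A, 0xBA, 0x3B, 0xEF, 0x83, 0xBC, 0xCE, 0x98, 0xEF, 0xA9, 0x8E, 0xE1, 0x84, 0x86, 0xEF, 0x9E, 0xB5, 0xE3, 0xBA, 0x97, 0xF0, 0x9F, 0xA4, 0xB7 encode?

Byte at offset 0: 0x21 = 00100001 → 1-byte char (#1). Advance 1.
Byte at offset 1: 0xE2 = 11100010 → 3-byte char (#2). Advance 3.
Byte at offset 4: 0x3B = 00111011 → 1-byte char (#3). Advance 1.
Byte at offset 5: 0xEF = 11101111 → 3-byte char (#4). Advance 3.
Byte at offset 8: 0xCE = 11001110 → 2-byte char (#5). Advance 2.
Byte at offset 10: 0xEF = 11101111 → 3-byte char (#6). Advance 3.
Byte at offset 13: 0xE1 = 11100001 → 3-byte char (#7). Advance 3.
Byte at offset 16: 0xEF = 11101111 → 3-byte char (#8). Advance 3.
Byte at offset 19: 0xE3 = 11100011 → 3-byte char (#9). Advance 3.
Byte at offset 22: 0xF0 = 11110000 → 4-byte char (#10). Advance 4.
Reached end at offset 26 after 10 code points.

10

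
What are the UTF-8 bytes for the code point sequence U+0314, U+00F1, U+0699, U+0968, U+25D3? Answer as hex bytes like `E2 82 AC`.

U+0314: 2-byte form → CC 94.
U+00F1: 2-byte form → C3 B1.
U+0699: 2-byte form → DA 99.
U+0968: 3-byte form → E0 A5 A8.
U+25D3: 3-byte form → E2 97 93.
Concatenated (12 bytes): CC 94 C3 B1 DA 99 E0 A5 A8 E2 97 93.

CC 94 C3 B1 DA 99 E0 A5 A8 E2 97 93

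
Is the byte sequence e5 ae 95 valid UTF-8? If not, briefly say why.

Leading byte 0xE5 = 11100101 → 3-byte form.
Continuation bytes 0xAE=10101110, 0x95=10010101 all match 10xxxxxx.
Decoded value 0x5B95 is ≥ 0x800 (shortest form) and not a surrogate.

valid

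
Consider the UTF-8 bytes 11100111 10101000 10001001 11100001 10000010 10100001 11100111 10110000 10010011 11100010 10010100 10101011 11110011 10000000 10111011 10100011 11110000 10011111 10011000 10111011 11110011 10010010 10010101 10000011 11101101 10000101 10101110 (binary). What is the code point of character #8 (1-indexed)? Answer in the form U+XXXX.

Offset 0: leading byte 0xE7 = 11100111 → 3-byte char #1 = E7 A8 89.
Offset 3: leading byte 0xE1 = 11100001 → 3-byte char #2 = E1 82 A1.
Offset 6: leading byte 0xE7 = 11100111 → 3-byte char #3 = E7 B0 93.
Offset 9: leading byte 0xE2 = 11100010 → 3-byte char #4 = E2 94 AB.
Offset 12: leading byte 0xF3 = 11110011 → 4-byte char #5 = F3 80 BB A3.
Offset 16: leading byte 0xF0 = 11110000 → 4-byte char #6 = F0 9F 98 BB.
Offset 20: leading byte 0xF3 = 11110011 → 4-byte char #7 = F3 92 95 83.
Offset 24: leading byte 0xED = 11101101 → 3-byte char #8 = ED 85 AE.
Leading byte 0xED = 11101101 matches 1110xxxx → 3-byte sequence.
Byte 1: 0xED = 11101101, payload 1101 (4 bits).
Byte 2: 0x85 = 10000101 (10xxxxxx ✓), payload 000101.
Byte 3: 0xAE = 10101110 (10xxxxxx ✓), payload 101110.
Concatenate: 1101000101101110 = 0xD16E (16 bits → U+D16E).

U+D16E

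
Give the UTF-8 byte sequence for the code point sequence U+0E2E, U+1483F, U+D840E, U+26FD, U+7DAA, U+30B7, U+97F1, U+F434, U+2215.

E0 B8 AE F0 94 A0 BF F3 98 90 8E E2 9B BD E7 B6 AA E3 82 B7 E9 9F B1 EF 90 B4 E2 88 95

U+0E2E: 3-byte form → E0 B8 AE.
U+1483F: 4-byte form → F0 94 A0 BF.
U+D840E: 4-byte form → F3 98 90 8E.
U+26FD: 3-byte form → E2 9B BD.
U+7DAA: 3-byte form → E7 B6 AA.
U+30B7: 3-byte form → E3 82 B7.
U+97F1: 3-byte form → E9 9F B1.
U+F434: 3-byte form → EF 90 B4.
U+2215: 3-byte form → E2 88 95.
Concatenated (29 bytes): E0 B8 AE F0 94 A0 BF F3 98 90 8E E2 9B BD E7 B6 AA E3 82 B7 E9 9F B1 EF 90 B4 E2 88 95.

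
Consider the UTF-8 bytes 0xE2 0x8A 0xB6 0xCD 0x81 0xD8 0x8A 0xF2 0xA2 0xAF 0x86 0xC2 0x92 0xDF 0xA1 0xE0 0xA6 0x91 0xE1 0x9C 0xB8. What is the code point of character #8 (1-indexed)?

U+1738

Offset 0: leading byte 0xE2 = 11100010 → 3-byte char #1 = E2 8A B6.
Offset 3: leading byte 0xCD = 11001101 → 2-byte char #2 = CD 81.
Offset 5: leading byte 0xD8 = 11011000 → 2-byte char #3 = D8 8A.
Offset 7: leading byte 0xF2 = 11110010 → 4-byte char #4 = F2 A2 AF 86.
Offset 11: leading byte 0xC2 = 11000010 → 2-byte char #5 = C2 92.
Offset 13: leading byte 0xDF = 11011111 → 2-byte char #6 = DF A1.
Offset 15: leading byte 0xE0 = 11100000 → 3-byte char #7 = E0 A6 91.
Offset 18: leading byte 0xE1 = 11100001 → 3-byte char #8 = E1 9C B8.
Leading byte 0xE1 = 11100001 matches 1110xxxx → 3-byte sequence.
Byte 1: 0xE1 = 11100001, payload 0001 (4 bits).
Byte 2: 0x9C = 10011100 (10xxxxxx ✓), payload 011100.
Byte 3: 0xB8 = 10111000 (10xxxxxx ✓), payload 111000.
Concatenate: 0001011100111000 = 0x1738 (16 bits → U+1738).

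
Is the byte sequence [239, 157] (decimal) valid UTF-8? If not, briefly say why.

Leading byte 0xEF = 11101111 → 3-byte form, but only 2 bytes are present.

invalid (sequence truncated)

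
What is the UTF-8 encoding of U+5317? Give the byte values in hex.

E5 8C 97

U+5317 = 0x5317 = 21271 decimal. In range U+0800–U+FFFF → 3-byte form: 1110xxxx 10xxxxxx 10xxxxxx.
Binary (16 bits): 0101001100010111.
Split 4+6+6: 0101 | 001100 | 010111.
Byte 1: 11100101 = 0xE5.
Byte 2: 10001100 = 0x8C.
Byte 3: 10010111 = 0x97.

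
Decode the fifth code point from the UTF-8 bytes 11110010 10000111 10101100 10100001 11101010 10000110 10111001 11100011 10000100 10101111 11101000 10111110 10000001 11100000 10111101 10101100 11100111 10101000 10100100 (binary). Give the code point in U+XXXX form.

U+0F6C

Offset 0: leading byte 0xF2 = 11110010 → 4-byte char #1 = F2 87 AC A1.
Offset 4: leading byte 0xEA = 11101010 → 3-byte char #2 = EA 86 B9.
Offset 7: leading byte 0xE3 = 11100011 → 3-byte char #3 = E3 84 AF.
Offset 10: leading byte 0xE8 = 11101000 → 3-byte char #4 = E8 BE 81.
Offset 13: leading byte 0xE0 = 11100000 → 3-byte char #5 = E0 BD AC.
Leading byte 0xE0 = 11100000 matches 1110xxxx → 3-byte sequence.
Byte 1: 0xE0 = 11100000, payload 0000 (4 bits).
Byte 2: 0xBD = 10111101 (10xxxxxx ✓), payload 111101.
Byte 3: 0xAC = 10101100 (10xxxxxx ✓), payload 101100.
Concatenate: 0000111101101100 = 0xF6C (16 bits → U+0F6C).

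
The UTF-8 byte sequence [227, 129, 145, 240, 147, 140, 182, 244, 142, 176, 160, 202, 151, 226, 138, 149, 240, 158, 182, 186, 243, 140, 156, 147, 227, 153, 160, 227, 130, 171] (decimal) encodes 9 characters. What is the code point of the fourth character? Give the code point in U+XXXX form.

U+0297

Offset 0: leading byte 0xE3 = 11100011 → 3-byte char #1 = E3 81 91.
Offset 3: leading byte 0xF0 = 11110000 → 4-byte char #2 = F0 93 8C B6.
Offset 7: leading byte 0xF4 = 11110100 → 4-byte char #3 = F4 8E B0 A0.
Offset 11: leading byte 0xCA = 11001010 → 2-byte char #4 = CA 97.
Leading byte 0xCA = 11001010 matches 110xxxxx → 2-byte sequence.
Byte 1: 0xCA = 11001010, payload 01010 (5 bits).
Byte 2: 0x97 = 10010111 (10xxxxxx ✓), payload 010111.
Concatenate: 01010010111 = 0x297 (11 bits → U+0297).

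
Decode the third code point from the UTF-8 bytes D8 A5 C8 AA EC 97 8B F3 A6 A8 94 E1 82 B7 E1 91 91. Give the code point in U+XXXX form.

U+C5CB

Offset 0: leading byte 0xD8 = 11011000 → 2-byte char #1 = D8 A5.
Offset 2: leading byte 0xC8 = 11001000 → 2-byte char #2 = C8 AA.
Offset 4: leading byte 0xEC = 11101100 → 3-byte char #3 = EC 97 8B.
Leading byte 0xEC = 11101100 matches 1110xxxx → 3-byte sequence.
Byte 1: 0xEC = 11101100, payload 1100 (4 bits).
Byte 2: 0x97 = 10010111 (10xxxxxx ✓), payload 010111.
Byte 3: 0x8B = 10001011 (10xxxxxx ✓), payload 001011.
Concatenate: 1100010111001011 = 0xC5CB (16 bits → U+C5CB).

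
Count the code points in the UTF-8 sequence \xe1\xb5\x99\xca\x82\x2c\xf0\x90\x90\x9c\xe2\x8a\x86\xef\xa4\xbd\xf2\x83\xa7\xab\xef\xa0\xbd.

Byte at offset 0: 0xE1 = 11100001 → 3-byte char (#1). Advance 3.
Byte at offset 3: 0xCA = 11001010 → 2-byte char (#2). Advance 2.
Byte at offset 5: 0x2C = 00101100 → 1-byte char (#3). Advance 1.
Byte at offset 6: 0xF0 = 11110000 → 4-byte char (#4). Advance 4.
Byte at offset 10: 0xE2 = 11100010 → 3-byte char (#5). Advance 3.
Byte at offset 13: 0xEF = 11101111 → 3-byte char (#6). Advance 3.
Byte at offset 16: 0xF2 = 11110010 → 4-byte char (#7). Advance 4.
Byte at offset 20: 0xEF = 11101111 → 3-byte char (#8). Advance 3.
Reached end at offset 23 after 8 code points.

8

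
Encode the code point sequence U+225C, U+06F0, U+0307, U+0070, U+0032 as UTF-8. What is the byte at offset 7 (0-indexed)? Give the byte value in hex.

0x70

U+225C → 3-byte form E2 89 9C at offsets 0–2.
U+06F0 → 2-byte form DB B0 at offsets 3–4.
U+0307 → 2-byte form CC 87 at offsets 5–6.
U+0070 → 1-byte form 70 at offsets 7–7.
Offset 7 falls in char 4's range; it's byte 1 of 70 = 0x70.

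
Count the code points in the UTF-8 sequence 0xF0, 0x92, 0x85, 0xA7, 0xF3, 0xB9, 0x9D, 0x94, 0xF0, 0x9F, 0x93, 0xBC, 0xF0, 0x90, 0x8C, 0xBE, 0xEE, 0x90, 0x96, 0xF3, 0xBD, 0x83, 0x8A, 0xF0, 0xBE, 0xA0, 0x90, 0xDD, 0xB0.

Byte at offset 0: 0xF0 = 11110000 → 4-byte char (#1). Advance 4.
Byte at offset 4: 0xF3 = 11110011 → 4-byte char (#2). Advance 4.
Byte at offset 8: 0xF0 = 11110000 → 4-byte char (#3). Advance 4.
Byte at offset 12: 0xF0 = 11110000 → 4-byte char (#4). Advance 4.
Byte at offset 16: 0xEE = 11101110 → 3-byte char (#5). Advance 3.
Byte at offset 19: 0xF3 = 11110011 → 4-byte char (#6). Advance 4.
Byte at offset 23: 0xF0 = 11110000 → 4-byte char (#7). Advance 4.
Byte at offset 27: 0xDD = 11011101 → 2-byte char (#8). Advance 2.
Reached end at offset 29 after 8 code points.

8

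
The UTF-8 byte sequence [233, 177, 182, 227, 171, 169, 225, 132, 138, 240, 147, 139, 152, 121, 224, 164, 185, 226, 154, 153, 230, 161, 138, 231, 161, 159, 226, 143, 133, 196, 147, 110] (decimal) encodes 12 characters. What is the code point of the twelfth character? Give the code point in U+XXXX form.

Offset 0: leading byte 0xE9 = 11101001 → 3-byte char #1 = E9 B1 B6.
Offset 3: leading byte 0xE3 = 11100011 → 3-byte char #2 = E3 AB A9.
Offset 6: leading byte 0xE1 = 11100001 → 3-byte char #3 = E1 84 8A.
Offset 9: leading byte 0xF0 = 11110000 → 4-byte char #4 = F0 93 8B 98.
Offset 13: leading byte 0x79 = 01111001 → 1-byte char #5 = 79.
Offset 14: leading byte 0xE0 = 11100000 → 3-byte char #6 = E0 A4 B9.
Offset 17: leading byte 0xE2 = 11100010 → 3-byte char #7 = E2 9A 99.
Offset 20: leading byte 0xE6 = 11100110 → 3-byte char #8 = E6 A1 8A.
Offset 23: leading byte 0xE7 = 11100111 → 3-byte char #9 = E7 A1 9F.
Offset 26: leading byte 0xE2 = 11100010 → 3-byte char #10 = E2 8F 85.
Offset 29: leading byte 0xC4 = 11000100 → 2-byte char #11 = C4 93.
Offset 31: leading byte 0x6E = 01101110 → 1-byte char #12 = 6E.
Leading byte 0x6E = 01101110 matches 0xxxxxxx → 1-byte sequence.
Byte 1: 0x6E = 01101110, payload 1101110 (7 bits).
Concatenate: 1101110 = 0x6E (7 bits → U+006E).

U+006E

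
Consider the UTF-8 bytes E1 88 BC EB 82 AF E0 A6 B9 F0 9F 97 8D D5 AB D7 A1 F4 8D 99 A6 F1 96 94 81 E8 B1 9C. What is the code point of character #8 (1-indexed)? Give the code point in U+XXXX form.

Offset 0: leading byte 0xE1 = 11100001 → 3-byte char #1 = E1 88 BC.
Offset 3: leading byte 0xEB = 11101011 → 3-byte char #2 = EB 82 AF.
Offset 6: leading byte 0xE0 = 11100000 → 3-byte char #3 = E0 A6 B9.
Offset 9: leading byte 0xF0 = 11110000 → 4-byte char #4 = F0 9F 97 8D.
Offset 13: leading byte 0xD5 = 11010101 → 2-byte char #5 = D5 AB.
Offset 15: leading byte 0xD7 = 11010111 → 2-byte char #6 = D7 A1.
Offset 17: leading byte 0xF4 = 11110100 → 4-byte char #7 = F4 8D 99 A6.
Offset 21: leading byte 0xF1 = 11110001 → 4-byte char #8 = F1 96 94 81.
Leading byte 0xF1 = 11110001 matches 11110xxx → 4-byte sequence.
Byte 1: 0xF1 = 11110001, payload 001 (3 bits).
Byte 2: 0x96 = 10010110 (10xxxxxx ✓), payload 010110.
Byte 3: 0x94 = 10010100 (10xxxxxx ✓), payload 010100.
Byte 4: 0x81 = 10000001 (10xxxxxx ✓), payload 000001.
Concatenate: 001010110010100000001 = 0x56501 (21 bits → U+56501).

U+56501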